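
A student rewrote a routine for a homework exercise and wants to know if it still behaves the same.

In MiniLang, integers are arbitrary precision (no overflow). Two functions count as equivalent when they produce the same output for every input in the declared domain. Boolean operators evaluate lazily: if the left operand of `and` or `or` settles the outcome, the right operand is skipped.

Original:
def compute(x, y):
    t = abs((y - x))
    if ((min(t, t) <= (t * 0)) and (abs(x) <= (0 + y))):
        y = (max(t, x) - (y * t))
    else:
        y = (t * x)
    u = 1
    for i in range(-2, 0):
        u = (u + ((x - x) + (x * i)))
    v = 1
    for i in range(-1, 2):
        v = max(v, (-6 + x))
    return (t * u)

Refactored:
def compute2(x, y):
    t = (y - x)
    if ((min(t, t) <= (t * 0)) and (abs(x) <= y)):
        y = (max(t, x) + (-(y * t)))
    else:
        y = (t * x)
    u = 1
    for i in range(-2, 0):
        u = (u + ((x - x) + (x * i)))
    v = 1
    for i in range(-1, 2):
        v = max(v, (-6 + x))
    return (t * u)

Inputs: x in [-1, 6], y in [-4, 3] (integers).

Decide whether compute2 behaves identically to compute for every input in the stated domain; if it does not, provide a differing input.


There is a counterexample at x=-1, y=-4: 12 on one side, -12 on the other.
compute: t = 3; ((min(t, t) <= (t * 0)) and (abs(x) <= (0 + y))) -> false; y = -3; u = 1; [i=-2]; u = 3; [i=-1]; u = 4; v = 1; [i=-1]; v = 1; [i=0]; v = 1; [i=1]; v = 1; return 12
compute2: t = -3; ((min(t, t) <= (t * 0)) and (abs(x) <= y)) -> false; y = 3; u = 1; [i=-2]; u = 3; [i=-1]; u = 4; v = 1; [i=-1]; v = 1; [i=0]; v = 1; [i=1]; v = 1; return -12
verdict: not equivalent; witness: x=-1, y=-4


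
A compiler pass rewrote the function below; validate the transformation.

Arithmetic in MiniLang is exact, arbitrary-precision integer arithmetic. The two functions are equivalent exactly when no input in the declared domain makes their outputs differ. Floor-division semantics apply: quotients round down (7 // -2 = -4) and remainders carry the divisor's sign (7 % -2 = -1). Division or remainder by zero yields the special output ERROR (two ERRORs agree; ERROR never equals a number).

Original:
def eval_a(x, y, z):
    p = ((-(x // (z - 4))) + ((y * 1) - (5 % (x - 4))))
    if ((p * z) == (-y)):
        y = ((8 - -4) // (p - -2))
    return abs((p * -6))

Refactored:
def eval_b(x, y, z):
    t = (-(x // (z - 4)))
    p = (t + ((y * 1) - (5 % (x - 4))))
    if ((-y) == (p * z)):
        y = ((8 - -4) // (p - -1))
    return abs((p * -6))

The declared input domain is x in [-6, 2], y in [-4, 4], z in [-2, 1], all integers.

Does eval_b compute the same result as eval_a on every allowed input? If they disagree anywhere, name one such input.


These are not equivalent — on x=-3, y=-4, z=-2 the outputs split (ERROR vs 12).
eval_a: p=-2, then ((p * z) == (-y)) is true, then a zero divisor aborts: ERROR
eval_b: t=0, then p=-2, then ((-y) == (p * z)) is true, then y=-12, then returns 12
verdict: not equivalent; witness: x=-3, y=-4, z=-2


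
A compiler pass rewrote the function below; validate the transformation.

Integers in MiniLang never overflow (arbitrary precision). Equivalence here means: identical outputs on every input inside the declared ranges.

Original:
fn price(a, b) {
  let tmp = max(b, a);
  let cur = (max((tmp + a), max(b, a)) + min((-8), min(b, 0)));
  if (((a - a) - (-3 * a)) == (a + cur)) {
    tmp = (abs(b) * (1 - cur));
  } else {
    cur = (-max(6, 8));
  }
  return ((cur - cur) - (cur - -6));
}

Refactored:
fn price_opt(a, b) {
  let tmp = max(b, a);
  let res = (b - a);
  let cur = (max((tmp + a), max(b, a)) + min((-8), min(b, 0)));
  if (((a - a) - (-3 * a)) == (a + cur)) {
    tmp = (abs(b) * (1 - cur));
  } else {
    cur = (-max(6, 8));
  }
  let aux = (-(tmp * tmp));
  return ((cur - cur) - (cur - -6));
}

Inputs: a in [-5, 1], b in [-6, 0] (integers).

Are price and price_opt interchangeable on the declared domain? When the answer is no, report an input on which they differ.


Changes here: arithmetic usage differs; local variable names differ; statement counts differ; the full 49-point sweep finds no disagreement.
verdict: equivalent


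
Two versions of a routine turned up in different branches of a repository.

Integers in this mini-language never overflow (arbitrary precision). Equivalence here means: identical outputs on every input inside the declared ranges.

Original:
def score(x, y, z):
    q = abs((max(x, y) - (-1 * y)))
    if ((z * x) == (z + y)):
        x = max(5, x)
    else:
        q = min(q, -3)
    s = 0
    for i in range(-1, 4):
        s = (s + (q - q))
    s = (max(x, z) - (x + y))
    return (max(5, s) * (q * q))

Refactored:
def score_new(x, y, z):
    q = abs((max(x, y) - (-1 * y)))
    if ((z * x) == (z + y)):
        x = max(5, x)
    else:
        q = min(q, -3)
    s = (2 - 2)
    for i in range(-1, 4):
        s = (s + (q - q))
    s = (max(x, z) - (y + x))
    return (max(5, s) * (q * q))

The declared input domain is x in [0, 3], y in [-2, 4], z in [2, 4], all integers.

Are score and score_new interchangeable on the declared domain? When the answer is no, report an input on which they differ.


Side by side, the visible changes include: constant usage differs, arithmetic usage differs.
As a probe, take x=3, y=1, z=2: score runs q becomes 4; next ((z * x) == (z + y)) evaluates to false; next q becomes -3; next s becomes 0; next at i=-1:; next s becomes 0; next at i=0:; next s becomes 0; next at i=1:; next s becomes 0; next at i=2:; next s becomes 0; next at i=3:; next s becomes 0; next s becomes -1; next final value 45; score_new runs q becomes 4; next ((z * x) == (z + y)) evaluates to false; next q becomes -3; next s becomes 0; next at i=-1:; next s becomes 0; next at i=0:; next s becomes 0; next at i=1:; next s becomes 0; next at i=2:; next s becomes 0; next at i=3:; next s becomes 0; next s becomes -1; next final value 45; both end at 45.
Sweeping the whole domain (84 inputs) finds no disagreement.
verdict: equivalent


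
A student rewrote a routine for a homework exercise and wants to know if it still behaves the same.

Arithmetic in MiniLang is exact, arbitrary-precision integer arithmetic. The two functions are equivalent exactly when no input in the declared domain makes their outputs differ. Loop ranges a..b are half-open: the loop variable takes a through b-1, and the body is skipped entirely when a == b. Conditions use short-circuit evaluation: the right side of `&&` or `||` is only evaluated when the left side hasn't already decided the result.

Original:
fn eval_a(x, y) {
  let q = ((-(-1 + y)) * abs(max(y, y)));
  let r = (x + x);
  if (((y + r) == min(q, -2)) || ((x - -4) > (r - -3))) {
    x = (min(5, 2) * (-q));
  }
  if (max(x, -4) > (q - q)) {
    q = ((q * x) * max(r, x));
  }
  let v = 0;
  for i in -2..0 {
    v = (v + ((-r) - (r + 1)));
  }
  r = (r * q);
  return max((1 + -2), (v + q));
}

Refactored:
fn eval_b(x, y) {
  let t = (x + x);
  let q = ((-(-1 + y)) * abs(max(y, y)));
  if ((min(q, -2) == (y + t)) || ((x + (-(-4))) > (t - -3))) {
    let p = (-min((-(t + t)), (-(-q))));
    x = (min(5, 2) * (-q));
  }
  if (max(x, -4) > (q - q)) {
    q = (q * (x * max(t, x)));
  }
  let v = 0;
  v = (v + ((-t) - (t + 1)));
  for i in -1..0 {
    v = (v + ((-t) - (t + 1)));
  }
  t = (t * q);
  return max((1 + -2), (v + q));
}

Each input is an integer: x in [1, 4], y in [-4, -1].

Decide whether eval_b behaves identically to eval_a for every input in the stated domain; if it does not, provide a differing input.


Side by side, the visible changes include: constant usage differs; arithmetic usage differs; statement counts differ; loop structure differs; min/max/abs usage differs; local variable names differ.
As a probe, take x=2, y=-1: eval_a runs q = 2; r = 4; (((y + r) == min(q, -2)) || ((x - -4) > (r - -3))) -> false; (max(x, -4) > (q - q)) -> true; q = 16; v = 0; [i=-2]; v = -9; [i=-1]; v = -18; r = 64; return -1; eval_b runs t = 4; q = 2; ((min(q, -2) == (y + t)) || ((x + (-(-4))) > (t - -3))) -> false; (max(x, -4) > (q - q)) -> true; q = 16; v = 0; v = -9; [i=-1]; v = -18; t = 64; return -1; both end at -1.
An exhaustive pass over the 16 declared inputs shows identical outputs.
verdict: equivalent


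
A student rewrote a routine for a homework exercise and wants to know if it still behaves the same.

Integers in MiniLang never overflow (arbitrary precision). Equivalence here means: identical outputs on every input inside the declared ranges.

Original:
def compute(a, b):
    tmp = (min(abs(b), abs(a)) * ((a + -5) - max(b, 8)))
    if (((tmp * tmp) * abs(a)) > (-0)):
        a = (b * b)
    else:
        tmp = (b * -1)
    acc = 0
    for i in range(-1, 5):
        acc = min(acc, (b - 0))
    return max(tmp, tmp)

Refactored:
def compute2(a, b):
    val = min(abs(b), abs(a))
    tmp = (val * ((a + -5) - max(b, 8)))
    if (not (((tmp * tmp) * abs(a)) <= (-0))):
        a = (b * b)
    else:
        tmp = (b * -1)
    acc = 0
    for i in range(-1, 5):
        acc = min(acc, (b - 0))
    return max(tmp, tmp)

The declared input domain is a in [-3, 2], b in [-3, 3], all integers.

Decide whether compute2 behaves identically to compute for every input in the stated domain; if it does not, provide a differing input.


Side by side, the visible changes include: statement counts differ, comparison usage differs, local variable names differ, boolean connective usage differs.
Tracing a=1, b=-3: compute: tmp=-12, then (((tmp * tmp) * abs(a)) > (-0)) is true, then a=9, then acc=0, then (i=-1), then acc=-3, then (i=0), then acc=-3, then (i=1), then acc=-3, then (i=2), then acc=-3, then (i=3), then acc=-3, then (i=4), then acc=-3, then returns -12 | compute2: val=1, then tmp=-12, then (not (((tmp * tmp) * abs(a)) <= (-0))) is true, then a=9, then acc=0, then (i=-1), then acc=-3, then (i=0), then acc=-3, then (i=1), then acc=-3, then (i=2), then acc=-3, then (i=3), then acc=-3, then (i=4), then acc=-3, then returns -12 — matching result -12.
Across all 42 domain points the two functions coincide.
verdict: equivalent


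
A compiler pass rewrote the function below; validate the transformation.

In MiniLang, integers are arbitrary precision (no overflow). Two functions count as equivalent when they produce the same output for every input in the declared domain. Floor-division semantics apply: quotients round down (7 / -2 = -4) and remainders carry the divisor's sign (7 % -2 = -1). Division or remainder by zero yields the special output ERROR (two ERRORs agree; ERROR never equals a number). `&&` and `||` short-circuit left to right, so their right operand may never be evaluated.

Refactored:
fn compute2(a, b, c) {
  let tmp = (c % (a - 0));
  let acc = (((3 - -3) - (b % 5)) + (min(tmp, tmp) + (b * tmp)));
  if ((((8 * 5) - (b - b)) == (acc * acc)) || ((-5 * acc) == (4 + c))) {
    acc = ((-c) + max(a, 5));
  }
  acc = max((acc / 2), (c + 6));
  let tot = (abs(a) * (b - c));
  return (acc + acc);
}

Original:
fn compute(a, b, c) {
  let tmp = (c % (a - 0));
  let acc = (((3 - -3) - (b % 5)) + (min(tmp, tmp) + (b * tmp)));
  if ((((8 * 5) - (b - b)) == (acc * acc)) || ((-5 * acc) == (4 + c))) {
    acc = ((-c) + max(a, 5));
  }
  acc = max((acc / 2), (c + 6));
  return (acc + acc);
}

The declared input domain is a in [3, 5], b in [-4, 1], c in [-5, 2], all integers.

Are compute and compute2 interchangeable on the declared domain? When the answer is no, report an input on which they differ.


Side by side, the visible changes include: arithmetic usage differs, and min/max/abs usage differs, and statement counts differ, and local variable names differ.
One worked example (a=4, b=-4, c=-4) — compute: tmp := 0 | acc := 5 | ((((8 * 5) - (b - b)) == (acc * acc)) || ((-5 * acc) == (4 + c))): false | acc := 2 | result 4; compute2: tmp := 0 | acc := 5 | ((((8 * 5) - (b - b)) == (acc * acc)) || ((-5 * acc) == (4 + c))): false | acc := 2 | tot := 0 | result 4; agreement on 4.
Across all 144 domain points the two functions coincide.
verdict: equivalent


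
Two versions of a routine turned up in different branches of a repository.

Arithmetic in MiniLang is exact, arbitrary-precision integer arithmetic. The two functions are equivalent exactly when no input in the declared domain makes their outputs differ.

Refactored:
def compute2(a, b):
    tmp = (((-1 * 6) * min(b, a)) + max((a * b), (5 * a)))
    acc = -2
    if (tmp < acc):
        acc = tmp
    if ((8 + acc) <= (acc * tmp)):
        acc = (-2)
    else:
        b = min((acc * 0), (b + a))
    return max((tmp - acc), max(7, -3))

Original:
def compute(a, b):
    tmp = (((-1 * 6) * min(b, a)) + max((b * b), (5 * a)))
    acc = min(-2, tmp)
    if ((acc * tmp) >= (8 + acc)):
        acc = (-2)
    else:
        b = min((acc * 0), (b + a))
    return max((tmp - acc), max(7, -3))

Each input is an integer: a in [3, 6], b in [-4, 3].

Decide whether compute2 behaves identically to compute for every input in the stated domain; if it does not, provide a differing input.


The rewrite breaks on a=3, b=-4, where the results are 42 and 41.
compute: tmp := 40 | acc := -2 | ((acc * tmp) >= (8 + acc)): false | b := -1 | result 42
compute2: tmp := 39 | acc := -2 | (tmp < acc): false | ((8 + acc) <= (acc * tmp)): false | b := -1 | result 41
verdict: not equivalent; witness: a=3, b=-4


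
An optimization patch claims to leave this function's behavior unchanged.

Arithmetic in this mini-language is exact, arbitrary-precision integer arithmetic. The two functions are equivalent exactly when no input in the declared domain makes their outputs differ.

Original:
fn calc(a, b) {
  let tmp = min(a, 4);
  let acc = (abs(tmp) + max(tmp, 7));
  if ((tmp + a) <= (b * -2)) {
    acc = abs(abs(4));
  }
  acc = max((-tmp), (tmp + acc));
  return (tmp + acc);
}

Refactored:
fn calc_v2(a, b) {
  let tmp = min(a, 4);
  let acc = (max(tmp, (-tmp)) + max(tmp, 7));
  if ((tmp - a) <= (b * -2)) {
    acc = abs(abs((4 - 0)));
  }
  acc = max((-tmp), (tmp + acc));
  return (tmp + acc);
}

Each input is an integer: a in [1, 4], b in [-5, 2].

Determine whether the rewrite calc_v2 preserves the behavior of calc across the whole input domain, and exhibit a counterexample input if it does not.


Not equivalent: a=1, b=0 separates them (10 vs 6).
calc: tmp becomes 1; next acc becomes 8; next ((tmp + a) <= (b * -2)) evaluates to false; next acc becomes 9; next final value 10
calc_v2: tmp becomes 1; next acc becomes 8; next ((tmp - a) <= (b * -2)) evaluates to true; next acc becomes 4; next acc becomes 5; next final value 6
verdict: not equivalent; witness: a=1, b=0


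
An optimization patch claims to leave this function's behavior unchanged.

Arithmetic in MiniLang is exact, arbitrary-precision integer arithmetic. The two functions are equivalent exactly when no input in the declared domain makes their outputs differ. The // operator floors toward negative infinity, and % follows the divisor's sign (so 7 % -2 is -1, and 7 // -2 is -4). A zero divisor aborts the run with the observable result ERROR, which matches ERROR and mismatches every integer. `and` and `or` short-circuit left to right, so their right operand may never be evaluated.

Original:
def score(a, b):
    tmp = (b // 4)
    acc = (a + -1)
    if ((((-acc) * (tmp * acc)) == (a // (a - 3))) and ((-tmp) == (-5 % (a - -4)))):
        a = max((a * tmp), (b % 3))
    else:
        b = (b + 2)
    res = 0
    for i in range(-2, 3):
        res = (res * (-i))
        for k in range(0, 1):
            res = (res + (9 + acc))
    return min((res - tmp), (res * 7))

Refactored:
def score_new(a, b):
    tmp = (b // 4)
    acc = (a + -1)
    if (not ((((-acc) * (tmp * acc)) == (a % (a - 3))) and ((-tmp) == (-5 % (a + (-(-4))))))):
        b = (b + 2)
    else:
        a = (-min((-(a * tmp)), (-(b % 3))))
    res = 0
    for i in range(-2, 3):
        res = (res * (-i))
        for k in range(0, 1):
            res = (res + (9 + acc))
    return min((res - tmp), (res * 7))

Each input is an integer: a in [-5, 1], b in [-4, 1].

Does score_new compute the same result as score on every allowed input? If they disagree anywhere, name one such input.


These are not equivalent — on a=-4, b=0 the outputs split (ERROR vs 4).
score: tmp = 0; acc = -5; division by zero -> ERROR
score_new: tmp = 0; acc = -5; (not ((((-acc) * (tmp * acc)) == (a % (a - 3))) and ((-tmp) == (-5 % (a + (-(-4))))))) -> true; b = 2; res = 0; [i=-2]; res = 0; [k=0]; res = 4; [i=-1]; res = 4; [k=0]; res = 8; [i=0]; res = 0; [k=0]; res = 4; [i=1]; res = -4; [k=0]; res = 0; [i=2]; res = 0; [k=0]; res = 4; return 4
verdict: not equivalent; witness: a=-4, b=0


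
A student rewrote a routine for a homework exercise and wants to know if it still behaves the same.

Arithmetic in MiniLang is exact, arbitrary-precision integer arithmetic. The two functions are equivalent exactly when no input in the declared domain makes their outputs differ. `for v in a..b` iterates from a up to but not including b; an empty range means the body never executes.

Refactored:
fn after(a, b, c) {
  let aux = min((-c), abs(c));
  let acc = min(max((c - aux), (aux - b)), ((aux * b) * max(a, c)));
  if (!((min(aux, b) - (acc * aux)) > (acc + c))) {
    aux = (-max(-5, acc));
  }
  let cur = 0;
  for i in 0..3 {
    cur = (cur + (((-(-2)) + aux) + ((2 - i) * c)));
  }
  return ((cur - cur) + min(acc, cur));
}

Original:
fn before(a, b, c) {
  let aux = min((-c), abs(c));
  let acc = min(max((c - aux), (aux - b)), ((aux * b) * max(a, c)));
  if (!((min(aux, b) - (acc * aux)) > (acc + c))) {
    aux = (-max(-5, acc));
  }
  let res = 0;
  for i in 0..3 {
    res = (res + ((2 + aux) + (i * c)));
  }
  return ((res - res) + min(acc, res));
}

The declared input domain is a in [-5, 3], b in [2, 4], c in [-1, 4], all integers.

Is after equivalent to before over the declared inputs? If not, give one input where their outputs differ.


Reading the diff, among the changes: local variable names differ; arithmetic usage differs; constant usage differs.
As a probe, take a=-5, b=3, c=1: before runs aux := -1 | acc := -3 | (!((min(aux, b) - (acc * aux)) > (acc + c))): true | aux := 3 | res := 0 | iter i=0: | res := 5 | iter i=1: | res := 11 | iter i=2: | res := 18 | result -3; after runs aux := -1 | acc := -3 | (!((min(aux, b) - (acc * aux)) > (acc + c))): true | aux := 3 | cur := 0 | iter i=0: | cur := 7 | iter i=1: | cur := 13 | iter i=2: | cur := 18 | result -3; both end at -3.
Every one of the 162 inputs gives matching results.
verdict: equivalent


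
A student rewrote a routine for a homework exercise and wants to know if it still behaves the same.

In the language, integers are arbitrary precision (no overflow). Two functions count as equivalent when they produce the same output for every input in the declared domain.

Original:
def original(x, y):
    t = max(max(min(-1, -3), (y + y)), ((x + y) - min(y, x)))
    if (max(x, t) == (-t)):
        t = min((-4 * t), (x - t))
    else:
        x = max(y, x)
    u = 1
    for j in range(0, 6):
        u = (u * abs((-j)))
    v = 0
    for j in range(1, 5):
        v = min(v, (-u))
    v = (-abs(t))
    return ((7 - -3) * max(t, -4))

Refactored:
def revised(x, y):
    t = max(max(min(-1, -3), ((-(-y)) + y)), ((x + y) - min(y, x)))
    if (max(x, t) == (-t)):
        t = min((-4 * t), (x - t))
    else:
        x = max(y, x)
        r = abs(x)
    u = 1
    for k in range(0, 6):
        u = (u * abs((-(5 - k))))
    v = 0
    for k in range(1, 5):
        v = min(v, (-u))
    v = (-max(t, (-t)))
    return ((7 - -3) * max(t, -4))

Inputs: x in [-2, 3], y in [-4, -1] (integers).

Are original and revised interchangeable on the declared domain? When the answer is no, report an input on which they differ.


Equivalent — the differences include statement counts differ, local variable names differ, constant usage differs, arithmetic usage differs, min/max/abs usage differs, yet no declared input distinguishes the two.
Spot check at x=1, y=-3 — original: t=1, then (max(x, t) == (-t)) is false, then x=1, then u=1, then (j=0), then u=0, then (j=1), then u=0, then (j=2), then u=0, then (j=3), then u=0, then (j=4), then u=0, then (j=5), then u=0, then v=0, then (j=1), then v=0, then (j=2), then v=0, then (j=3), then v=0, then (j=4), then v=0, then v=-1, then returns 10. revised: t=1, then (max(x, t) == (-t)) is false, then x=1, then r=1, then u=1, then (k=0), then u=5, then (k=1), then u=20, then (k=2), then u=60, then (k=3), then u=120, then (k=4), then u=120, then (k=5), then u=0, then v=0, then (k=1), then v=0, then (k=2), then v=0, then (k=3), then v=0, then (k=4), then v=0, then v=-1, then returns 10. Both give 10.
Across all 24 domain points the two functions coincide.
verdict: equivalent


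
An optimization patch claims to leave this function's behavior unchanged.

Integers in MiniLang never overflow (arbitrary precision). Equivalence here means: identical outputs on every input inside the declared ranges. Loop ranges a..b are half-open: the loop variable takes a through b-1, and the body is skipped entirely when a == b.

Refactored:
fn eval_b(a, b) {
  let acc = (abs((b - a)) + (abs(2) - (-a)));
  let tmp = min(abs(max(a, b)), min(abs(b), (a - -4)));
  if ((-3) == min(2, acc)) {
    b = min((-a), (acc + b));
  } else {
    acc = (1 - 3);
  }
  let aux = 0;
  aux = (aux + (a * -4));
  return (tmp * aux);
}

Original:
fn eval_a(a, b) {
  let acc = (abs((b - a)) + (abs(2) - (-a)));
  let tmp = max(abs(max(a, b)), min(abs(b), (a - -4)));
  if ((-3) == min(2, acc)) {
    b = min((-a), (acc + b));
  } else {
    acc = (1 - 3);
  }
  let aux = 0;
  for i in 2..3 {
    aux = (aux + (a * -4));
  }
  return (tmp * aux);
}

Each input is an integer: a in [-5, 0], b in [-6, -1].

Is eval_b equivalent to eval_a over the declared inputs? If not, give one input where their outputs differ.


Consider the input a=-5, b=-6.
eval_a: acc := -2 | tmp := 5 | ((-3) == min(2, acc)): false | acc := -2 | aux := 0 | iter i=2: | aux := 20 | result 100
eval_b: acc := -2 | tmp := -1 | ((-3) == min(2, acc)): false | acc := -2 | aux := 0 | aux := 20 | result -20
100 != -20, so the rewrite changes behavior.
verdict: not equivalent; witness: a=-5, b=-6


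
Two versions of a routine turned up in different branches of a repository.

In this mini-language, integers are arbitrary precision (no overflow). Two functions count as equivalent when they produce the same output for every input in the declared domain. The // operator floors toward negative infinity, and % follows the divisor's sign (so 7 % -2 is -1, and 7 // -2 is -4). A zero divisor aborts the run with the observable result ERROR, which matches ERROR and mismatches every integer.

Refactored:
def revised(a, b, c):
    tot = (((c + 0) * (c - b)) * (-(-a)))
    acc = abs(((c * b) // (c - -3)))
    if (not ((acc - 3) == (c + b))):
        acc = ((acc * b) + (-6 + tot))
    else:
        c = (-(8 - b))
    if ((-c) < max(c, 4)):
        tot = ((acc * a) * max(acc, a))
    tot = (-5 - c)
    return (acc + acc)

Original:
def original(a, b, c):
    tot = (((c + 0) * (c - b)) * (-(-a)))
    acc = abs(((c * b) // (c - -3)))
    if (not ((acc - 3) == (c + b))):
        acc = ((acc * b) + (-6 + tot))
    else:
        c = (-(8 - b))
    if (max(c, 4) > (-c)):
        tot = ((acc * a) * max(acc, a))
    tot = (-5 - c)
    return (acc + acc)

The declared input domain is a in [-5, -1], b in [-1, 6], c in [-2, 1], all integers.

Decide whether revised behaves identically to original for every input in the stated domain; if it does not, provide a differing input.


The two versions differ — the changes include comparison usage differs.
One worked example (a=-1, b=5, c=1) — original: tot = 4; acc = 1; (not ((acc - 3) == (c + b))) -> true; acc = 3; (max(c, 4) > (-c)) -> true; tot = -9; tot = -6; return 6; revised: tot = 4; acc = 1; (not ((acc - 3) == (c + b))) -> true; acc = 3; ((-c) < max(c, 4)) -> true; tot = -9; tot = -6; return 6; agreement on 6.
An exhaustive pass over the 160 declared inputs shows identical outputs.
verdict: equivalent


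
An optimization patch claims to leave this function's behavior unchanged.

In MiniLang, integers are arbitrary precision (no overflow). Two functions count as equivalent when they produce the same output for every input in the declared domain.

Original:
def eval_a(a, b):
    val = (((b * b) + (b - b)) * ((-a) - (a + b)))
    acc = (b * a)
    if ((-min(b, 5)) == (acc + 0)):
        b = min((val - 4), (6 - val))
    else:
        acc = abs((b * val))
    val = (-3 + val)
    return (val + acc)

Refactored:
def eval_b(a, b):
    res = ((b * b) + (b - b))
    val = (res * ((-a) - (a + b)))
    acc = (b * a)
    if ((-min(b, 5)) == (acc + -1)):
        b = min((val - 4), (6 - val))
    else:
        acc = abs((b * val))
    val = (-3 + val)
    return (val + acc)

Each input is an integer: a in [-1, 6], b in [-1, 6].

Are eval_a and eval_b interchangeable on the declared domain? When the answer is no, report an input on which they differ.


Take a=-1, b=-1.
eval_a: val := 3 | acc := 1 | ((-min(b, 5)) == (acc + 0)): true | b := -1 | val := 0 | result 1
eval_b: res := 1 | val := 3 | acc := 1 | ((-min(b, 5)) == (acc + -1)): false | acc := 3 | val := 0 | result 3
1 != 3, so the rewrite changes behavior.
verdict: not equivalent; witness: a=-1, b=-1


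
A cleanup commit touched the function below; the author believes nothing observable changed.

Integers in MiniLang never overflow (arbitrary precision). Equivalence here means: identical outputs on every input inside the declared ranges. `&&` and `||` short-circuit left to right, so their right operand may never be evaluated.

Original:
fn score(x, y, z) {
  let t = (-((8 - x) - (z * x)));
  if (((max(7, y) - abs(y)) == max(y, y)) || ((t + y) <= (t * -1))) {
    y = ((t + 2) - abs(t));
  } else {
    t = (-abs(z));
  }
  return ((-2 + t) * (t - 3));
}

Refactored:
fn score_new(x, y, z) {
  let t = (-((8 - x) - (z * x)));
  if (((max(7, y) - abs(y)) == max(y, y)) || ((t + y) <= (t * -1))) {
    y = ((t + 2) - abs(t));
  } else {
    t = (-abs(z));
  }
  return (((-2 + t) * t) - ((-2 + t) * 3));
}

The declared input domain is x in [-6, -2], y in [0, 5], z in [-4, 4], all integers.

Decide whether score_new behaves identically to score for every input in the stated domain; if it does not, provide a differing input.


Equivalent — the differences include constant usage differs; arithmetic usage differs, yet no declared input distinguishes the two.
One worked example (x=-6, y=0, z=1) — score: t := -20 | (((max(7, y) - abs(y)) == max(y, y)) || ((t + y) <= (t * -1))): true | y := -38 | result 506; score_new: t := -20 | (((max(7, y) - abs(y)) == max(y, y)) || ((t + y) <= (t * -1))): true | y := -38 | result 506; agreement on 506.
Sweeping the whole domain (270 inputs) finds no disagreement.
verdict: equivalent


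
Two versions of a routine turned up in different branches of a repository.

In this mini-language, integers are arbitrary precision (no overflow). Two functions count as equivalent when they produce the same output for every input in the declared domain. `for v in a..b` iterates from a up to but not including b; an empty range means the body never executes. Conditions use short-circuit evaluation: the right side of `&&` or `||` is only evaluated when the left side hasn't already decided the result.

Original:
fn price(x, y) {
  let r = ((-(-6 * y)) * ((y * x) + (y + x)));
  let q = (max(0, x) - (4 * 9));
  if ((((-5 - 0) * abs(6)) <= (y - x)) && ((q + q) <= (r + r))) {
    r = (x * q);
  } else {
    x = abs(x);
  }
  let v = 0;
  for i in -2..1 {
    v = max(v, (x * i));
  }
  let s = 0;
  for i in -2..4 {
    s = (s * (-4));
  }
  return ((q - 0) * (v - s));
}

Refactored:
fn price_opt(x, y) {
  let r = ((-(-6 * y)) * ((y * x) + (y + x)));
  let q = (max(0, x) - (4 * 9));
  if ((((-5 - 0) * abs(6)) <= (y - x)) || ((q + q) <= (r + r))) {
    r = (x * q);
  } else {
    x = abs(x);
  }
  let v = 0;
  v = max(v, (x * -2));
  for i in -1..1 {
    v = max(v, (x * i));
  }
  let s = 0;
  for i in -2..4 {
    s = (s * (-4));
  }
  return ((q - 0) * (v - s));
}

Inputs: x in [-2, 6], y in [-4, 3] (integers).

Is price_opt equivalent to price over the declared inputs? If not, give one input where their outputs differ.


Not equivalent: x=-2, y=-4 separates them (0 vs -144).
price: r=-48, then q=-36, then ((((-5 - 0) * abs(6)) <= (y - x)) && ((q + q) <= (r + r))) is false, then x=2, then v=0, then (i=-2), then v=0, then (i=-1), then v=0, then (i=0), then v=0, then s=0, then (i=-2), then s=0, then (i=-1), then s=0, then (i=0), then s=0, then (i=1), then s=0, then (i=2), then s=0, then (i=3), then s=0, then returns 0
price_opt: r=-48, then q=-36, then ((((-5 - 0) * abs(6)) <= (y - x)) || ((q + q) <= (r + r))) is true, then r=72, then v=0, then v=4, then (i=-1), then v=4, then (i=0), then v=4, then s=0, then (i=-2), then s=0, then (i=-1), then s=0, then (i=0), then s=0, then (i=1), then s=0, then (i=2), then s=0, then (i=3), then s=0, then returns -144
verdict: not equivalent; witness: x=-2, y=-4


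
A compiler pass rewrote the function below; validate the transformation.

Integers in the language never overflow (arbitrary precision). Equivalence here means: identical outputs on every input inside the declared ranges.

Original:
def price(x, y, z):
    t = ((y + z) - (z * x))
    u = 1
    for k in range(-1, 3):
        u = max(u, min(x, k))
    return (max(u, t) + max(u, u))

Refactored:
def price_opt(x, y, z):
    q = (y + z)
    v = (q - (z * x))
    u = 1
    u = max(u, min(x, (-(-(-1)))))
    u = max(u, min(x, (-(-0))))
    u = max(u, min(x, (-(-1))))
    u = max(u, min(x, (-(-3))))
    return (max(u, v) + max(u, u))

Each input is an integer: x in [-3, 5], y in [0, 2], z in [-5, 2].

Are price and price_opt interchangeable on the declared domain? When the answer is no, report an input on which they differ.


Evaluate both at x=3, y=0, z=-5.
price: t := 10 | u := 1 | iter k=-1: | u := 1 | iter k=0: | u := 1 | iter k=1: | u := 1 | iter k=2: | u := 2 | result 12
price_opt: q := -5 | v := 10 | u := 1 | u := 1 | u := 1 | u := 1 | u := 3 | result 13
12 vs 13 — the two versions disagree here.
verdict: not equivalent; witness: x=3, y=0, z=-5


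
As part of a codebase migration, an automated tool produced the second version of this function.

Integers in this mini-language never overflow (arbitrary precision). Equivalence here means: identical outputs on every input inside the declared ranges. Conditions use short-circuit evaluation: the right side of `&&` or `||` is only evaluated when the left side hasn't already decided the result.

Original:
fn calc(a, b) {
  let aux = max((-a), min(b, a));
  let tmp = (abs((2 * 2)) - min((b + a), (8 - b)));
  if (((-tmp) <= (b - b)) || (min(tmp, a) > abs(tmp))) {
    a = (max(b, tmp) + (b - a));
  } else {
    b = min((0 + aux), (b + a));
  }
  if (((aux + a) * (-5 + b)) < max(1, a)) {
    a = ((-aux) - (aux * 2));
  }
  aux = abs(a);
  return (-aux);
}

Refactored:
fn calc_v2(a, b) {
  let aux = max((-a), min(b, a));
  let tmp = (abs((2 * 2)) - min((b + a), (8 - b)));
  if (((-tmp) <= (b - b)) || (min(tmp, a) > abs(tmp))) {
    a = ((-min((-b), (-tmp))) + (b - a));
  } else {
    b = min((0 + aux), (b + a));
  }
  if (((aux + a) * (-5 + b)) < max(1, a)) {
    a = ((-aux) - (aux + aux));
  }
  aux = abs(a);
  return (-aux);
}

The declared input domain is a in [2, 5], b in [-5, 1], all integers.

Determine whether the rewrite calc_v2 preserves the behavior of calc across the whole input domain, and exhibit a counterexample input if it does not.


Equivalent — the differences include arithmetic usage differs, and min/max/abs usage differs, and constant usage differs, yet no declared input distinguishes the two.
Tracing a=3, b=-3: calc: aux := -3 | tmp := 4 | (((-tmp) <= (b - b)) || (min(tmp, a) > abs(tmp))): true | a := -2 | (((aux + a) * (-5 + b)) < max(1, a)): false | aux := 2 | result -2 | calc_v2: aux := -3 | tmp := 4 | (((-tmp) <= (b - b)) || (min(tmp, a) > abs(tmp))): true | a := -2 | (((aux + a) * (-5 + b)) < max(1, a)): false | aux := 2 | result -2 — matching result -2.
Checked all 28 inputs in the declared domain: the outputs agree on every one.
verdict: equivalent


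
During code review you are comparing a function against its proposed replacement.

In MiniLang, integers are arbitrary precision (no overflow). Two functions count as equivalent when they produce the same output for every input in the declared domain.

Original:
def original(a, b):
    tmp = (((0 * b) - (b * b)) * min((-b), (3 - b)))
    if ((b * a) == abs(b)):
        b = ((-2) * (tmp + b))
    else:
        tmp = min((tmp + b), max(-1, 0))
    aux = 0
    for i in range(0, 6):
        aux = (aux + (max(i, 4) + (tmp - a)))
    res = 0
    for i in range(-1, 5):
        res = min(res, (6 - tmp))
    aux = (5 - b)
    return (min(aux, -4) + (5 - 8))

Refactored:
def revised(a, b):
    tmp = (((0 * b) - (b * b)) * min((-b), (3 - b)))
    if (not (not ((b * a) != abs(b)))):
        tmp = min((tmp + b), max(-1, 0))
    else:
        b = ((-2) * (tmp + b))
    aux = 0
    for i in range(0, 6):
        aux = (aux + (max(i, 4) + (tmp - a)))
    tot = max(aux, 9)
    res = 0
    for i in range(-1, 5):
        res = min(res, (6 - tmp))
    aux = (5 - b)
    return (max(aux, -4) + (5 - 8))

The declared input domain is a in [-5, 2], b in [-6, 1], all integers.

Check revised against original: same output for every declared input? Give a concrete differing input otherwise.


Evaluate both at a=-5, b=-6.
original: tmp = -216; ((b * a) == abs(b)) -> false; tmp = -222; aux = 0; [i=0]; aux = -213; [i=1]; aux = -426; [i=2]; aux = -639; [i=3]; aux = -852; [i=4]; aux = -1065; [i=5]; aux = -1277; res = 0; [i=-1]; res = 0; [i=0]; res = 0; [i=1]; res = 0; [i=2]; res = 0; [i=3]; res = 0; [i=4]; res = 0; aux = 11; return -7
revised: tmp = -216; (not (not ((b * a) != abs(b)))) -> true; tmp = -222; aux = 0; [i=0]; aux = -213; [i=1]; aux = -426; [i=2]; aux = -639; [i=3]; aux = -852; [i=4]; aux = -1065; [i=5]; aux = -1277; tot = 9; res = 0; [i=-1]; res = 0; [i=0]; res = 0; [i=1]; res = 0; [i=2]; res = 0; [i=3]; res = 0; [i=4]; res = 0; aux = 11; return 8
-7 != 8, so the rewrite changes behavior.
verdict: not equivalent; witness: a=-5, b=-6


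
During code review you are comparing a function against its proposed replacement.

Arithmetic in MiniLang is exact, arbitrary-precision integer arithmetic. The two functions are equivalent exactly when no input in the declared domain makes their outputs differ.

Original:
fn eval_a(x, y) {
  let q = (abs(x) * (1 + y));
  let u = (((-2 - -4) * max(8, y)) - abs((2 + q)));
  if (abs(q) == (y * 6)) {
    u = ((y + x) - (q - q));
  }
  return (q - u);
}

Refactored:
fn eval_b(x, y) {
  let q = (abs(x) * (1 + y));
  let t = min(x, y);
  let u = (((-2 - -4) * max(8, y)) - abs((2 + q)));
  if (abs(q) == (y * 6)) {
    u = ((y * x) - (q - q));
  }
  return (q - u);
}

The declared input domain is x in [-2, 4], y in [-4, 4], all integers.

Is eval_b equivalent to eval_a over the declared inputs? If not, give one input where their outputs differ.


Take x=3, y=1.
eval_a: q becomes 6; next u becomes 8; next (abs(q) == (y * 6)) evaluates to true; next u becomes 4; next final value 2
eval_b: q becomes 6; next t becomes 1; next u becomes 8; next (abs(q) == (y * 6)) evaluates to true; next u becomes 3; next final value 3
2 != 3, so the rewrite changes behavior.
verdict: not equivalent; witness: x=3, y=1


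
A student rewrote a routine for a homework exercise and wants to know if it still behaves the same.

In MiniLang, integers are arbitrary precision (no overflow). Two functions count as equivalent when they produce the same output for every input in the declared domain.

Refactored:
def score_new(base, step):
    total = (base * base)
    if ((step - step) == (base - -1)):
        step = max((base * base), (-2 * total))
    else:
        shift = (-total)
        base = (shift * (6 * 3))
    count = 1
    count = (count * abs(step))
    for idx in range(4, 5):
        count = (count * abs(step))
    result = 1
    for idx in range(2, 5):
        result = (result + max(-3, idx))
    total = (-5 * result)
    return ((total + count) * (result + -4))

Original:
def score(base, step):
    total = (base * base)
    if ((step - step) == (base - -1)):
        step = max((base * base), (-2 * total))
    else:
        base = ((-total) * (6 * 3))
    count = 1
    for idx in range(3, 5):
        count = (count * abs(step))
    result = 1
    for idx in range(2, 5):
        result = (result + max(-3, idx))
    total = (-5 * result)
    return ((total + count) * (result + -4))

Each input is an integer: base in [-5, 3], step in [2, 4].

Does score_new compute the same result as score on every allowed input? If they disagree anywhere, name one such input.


Equivalent — the differences include arithmetic usage differs, min/max/abs usage differs, statement counts differ, local variable names differ, loop structure differs, yet no declared input distinguishes the two.
One worked example (base=-1, step=4) — score: total := 1 | ((step - step) == (base - -1)): true | step := 1 | count := 1 | iter idx=3: | count := 1 | iter idx=4: | count := 1 | result := 1 | iter idx=2: | result := 3 | iter idx=3: | result := 6 | iter idx=4: | result := 10 | total := -50 | result -294; score_new: total := 1 | ((step - step) == (base - -1)): true | step := 1 | count := 1 | count := 1 | iter idx=4: | count := 1 | result := 1 | iter idx=2: | result := 3 | iter idx=3: | result := 6 | iter idx=4: | result := 10 | total := -50 | result -294; agreement on -294.
An exhaustive pass over the 27 declared inputs shows identical outputs.
verdict: equivalent


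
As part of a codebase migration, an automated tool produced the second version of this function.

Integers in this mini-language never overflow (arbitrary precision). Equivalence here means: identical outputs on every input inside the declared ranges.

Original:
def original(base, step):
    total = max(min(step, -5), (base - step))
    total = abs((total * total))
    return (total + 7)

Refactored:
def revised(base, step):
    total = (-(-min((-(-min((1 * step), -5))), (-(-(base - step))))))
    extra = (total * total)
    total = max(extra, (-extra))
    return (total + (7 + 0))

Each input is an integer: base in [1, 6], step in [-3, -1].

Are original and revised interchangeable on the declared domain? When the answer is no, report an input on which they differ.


Consider the input base=1, step=-3.
original: total=4, then total=16, then returns 23
revised: total=-5, then extra=25, then total=25, then returns 32
23 != 32, so the rewrite changes behavior.
verdict: not equivalent; witness: base=1, step=-3


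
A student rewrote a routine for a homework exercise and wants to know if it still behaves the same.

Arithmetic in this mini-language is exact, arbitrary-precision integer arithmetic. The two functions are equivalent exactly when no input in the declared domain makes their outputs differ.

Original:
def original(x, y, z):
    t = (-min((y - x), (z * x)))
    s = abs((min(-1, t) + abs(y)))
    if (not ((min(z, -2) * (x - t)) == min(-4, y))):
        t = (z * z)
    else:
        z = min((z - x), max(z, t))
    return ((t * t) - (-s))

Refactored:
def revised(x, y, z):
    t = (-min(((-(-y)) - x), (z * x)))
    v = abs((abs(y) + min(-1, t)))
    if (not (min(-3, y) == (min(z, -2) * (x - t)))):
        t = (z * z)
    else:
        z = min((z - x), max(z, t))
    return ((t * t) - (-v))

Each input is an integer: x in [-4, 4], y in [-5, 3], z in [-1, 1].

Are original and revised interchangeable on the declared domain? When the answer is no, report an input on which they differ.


Take x=2, y=2, z=1.
original: t := 0 | s := 1 | (not ((min(z, -2) * (x - t)) == min(-4, y))): false | z := -1 | result 1
revised: t := 0 | v := 1 | (not (min(-3, y) == (min(z, -2) * (x - t)))): true | t := 1 | result 2
1 and 2 differ, so these are not the same function on this domain.
verdict: not equivalent; witness: x=2, y=2, z=1


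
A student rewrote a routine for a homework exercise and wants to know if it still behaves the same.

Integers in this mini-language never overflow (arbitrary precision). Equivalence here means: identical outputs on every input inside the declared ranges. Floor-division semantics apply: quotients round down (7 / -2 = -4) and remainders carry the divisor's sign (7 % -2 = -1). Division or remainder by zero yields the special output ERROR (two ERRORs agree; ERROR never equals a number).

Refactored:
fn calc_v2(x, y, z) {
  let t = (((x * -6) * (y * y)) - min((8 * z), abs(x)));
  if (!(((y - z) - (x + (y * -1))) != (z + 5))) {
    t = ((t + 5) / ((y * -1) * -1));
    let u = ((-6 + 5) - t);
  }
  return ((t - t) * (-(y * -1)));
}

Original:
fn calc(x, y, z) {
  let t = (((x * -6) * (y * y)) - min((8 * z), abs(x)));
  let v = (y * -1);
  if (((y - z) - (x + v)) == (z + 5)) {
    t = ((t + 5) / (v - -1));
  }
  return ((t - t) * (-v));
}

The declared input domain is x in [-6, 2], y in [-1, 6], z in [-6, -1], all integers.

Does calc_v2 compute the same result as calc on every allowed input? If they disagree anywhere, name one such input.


Evaluate both at x=-3, y=0, z=-1.
calc: t = 8; v = 0; (((y - z) - (x + v)) == (z + 5)) -> true; t = 13; return 0
calc_v2: t = 8; (!(((y - z) - (x + (y * -1))) != (z + 5))) -> true; division by zero -> ERROR
0 vs ERROR — the two versions disagree here.
verdict: not equivalent; witness: x=-3, y=0, z=-1
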